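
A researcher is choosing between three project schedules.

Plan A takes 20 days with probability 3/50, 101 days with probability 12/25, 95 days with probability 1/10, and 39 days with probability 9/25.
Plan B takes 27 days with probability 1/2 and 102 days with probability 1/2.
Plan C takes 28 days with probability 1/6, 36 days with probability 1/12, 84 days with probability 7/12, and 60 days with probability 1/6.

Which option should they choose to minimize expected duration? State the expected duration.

Plan B (64.5 days)

Plan A = 3/50 × 20 + 12/25 × 101 + 1/10 × 95 + 9/25 × 39 = 1.2 + 48.48 + 9.5 + 14.04 = 73.22
Plan B = 1/2 × 27 + 1/2 × 102 = 13.5 + 51 = 64.5
Plan C = 1/6 × 28 + 1/12 × 36 + 7/12 × 84 + 1/6 × 60 = 4.6667 + 3 + 49 + 10 = 66.6667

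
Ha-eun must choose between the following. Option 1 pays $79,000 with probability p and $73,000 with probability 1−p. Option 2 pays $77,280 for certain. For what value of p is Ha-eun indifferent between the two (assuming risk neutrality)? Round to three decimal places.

p = 0.713

p·79000 + (1−p)·73000 = 77280
6000p + 73000 = 77280
p = (77280 − 73000) / 6000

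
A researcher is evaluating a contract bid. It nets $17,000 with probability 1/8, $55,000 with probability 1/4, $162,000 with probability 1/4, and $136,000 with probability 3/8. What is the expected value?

EV = 1/8 × 17000 + 1/4 × 55000 + 1/4 × 162000 + 3/8 × 136000 = 2125 + 13750 + 40500 + 51000 = 107375

$107,375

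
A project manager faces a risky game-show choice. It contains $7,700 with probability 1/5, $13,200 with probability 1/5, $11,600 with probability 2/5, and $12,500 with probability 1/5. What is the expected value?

EV = 1/5 × 7700 + 1/5 × 13200 + 2/5 × 11600 + 1/5 × 12500 = 1540 + 2640 + 4640 + 2500 = 11320

$11,320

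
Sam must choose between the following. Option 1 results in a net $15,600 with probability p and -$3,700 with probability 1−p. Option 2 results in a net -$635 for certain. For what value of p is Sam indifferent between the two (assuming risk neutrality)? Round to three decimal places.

p = 0.159

p·15600 + (1−p)·(-3700) = -635
19300p − 3700 = -635
p = (-635 + 3700) / 19300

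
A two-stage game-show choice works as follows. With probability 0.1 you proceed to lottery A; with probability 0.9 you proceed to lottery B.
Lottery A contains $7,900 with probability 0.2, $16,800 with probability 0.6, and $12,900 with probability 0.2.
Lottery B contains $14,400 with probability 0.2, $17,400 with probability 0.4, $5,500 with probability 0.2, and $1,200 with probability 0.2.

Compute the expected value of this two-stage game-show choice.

$11,486

EV(A) = 0.2 × 7900 + 0.6 × 16800 + 0.2 × 12900 = 1580 + 10080 + 2580 = 14240
EV(B) = 0.2 × 14400 + 0.4 × 17400 + 0.2 × 5500 + 0.2 × 1200 = 2880 + 6960 + 1100 + 240 = 11180
Overall = 0.1 × 14240 + 0.9 × 11180 = 1424 + 10062 = 11486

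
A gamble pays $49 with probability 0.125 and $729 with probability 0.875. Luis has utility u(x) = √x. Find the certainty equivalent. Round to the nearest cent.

$600.25

E[u] = 0.125·√49 + 0.875·√729 = 0.125·7 + 0.875·27 = 24.5
CE = (24.5)² = 600.25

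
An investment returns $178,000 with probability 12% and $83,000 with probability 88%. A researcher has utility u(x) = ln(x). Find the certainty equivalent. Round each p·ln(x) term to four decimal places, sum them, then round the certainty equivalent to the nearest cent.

E[u] = 0.12·ln(178000) + 0.88·ln(83000) = 1.4507 + 9.9674 = 11.4181
CE = e^11.4181 ≈ 90953.17

$90,953.17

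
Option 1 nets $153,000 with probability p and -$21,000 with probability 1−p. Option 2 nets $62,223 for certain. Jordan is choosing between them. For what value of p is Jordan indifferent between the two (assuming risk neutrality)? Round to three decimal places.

p·153000 + (1−p)·(-21000) = 62223
174000p − 21000 = 62223
p = (62223 + 21000) / 174000

p = 0.478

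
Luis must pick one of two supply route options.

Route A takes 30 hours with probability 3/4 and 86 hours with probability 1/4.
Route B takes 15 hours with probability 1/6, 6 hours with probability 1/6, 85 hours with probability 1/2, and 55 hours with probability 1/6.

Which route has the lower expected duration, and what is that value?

Route A (44 hours)

Route A = 3/4 × 30 + 1/4 × 86 = 22.5 + 21.5 = 44
Route B = 1/6 × 15 + 1/6 × 6 + 1/2 × 85 + 1/6 × 55 = 2.5 + 1 + 42.5 + 9.1667 = 55.1667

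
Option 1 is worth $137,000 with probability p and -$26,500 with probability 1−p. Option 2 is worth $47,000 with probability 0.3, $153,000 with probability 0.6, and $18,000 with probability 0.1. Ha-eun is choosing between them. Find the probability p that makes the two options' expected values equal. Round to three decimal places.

EV(Option 2) = 0.3 × 47000 + 0.6 × 153000 + 0.1 × 18000 = 14100 + 91800 + 1800 = 107700
p·137000 + (1−p)·(-26500) = 107700
163500p − 26500 = 107700
p = (107700 + 26500) / 163500

p = 0.821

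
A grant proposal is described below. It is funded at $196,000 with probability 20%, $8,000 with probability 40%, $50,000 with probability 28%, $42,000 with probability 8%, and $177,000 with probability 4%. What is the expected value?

$66,840

EV = 0.2 × 196000 + 0.4 × 8000 + 0.28 × 50000 + 0.08 × 42000 + 0.04 × 177000 = 39200 + 3200 + 14000 + 3360 + 7080 = 66840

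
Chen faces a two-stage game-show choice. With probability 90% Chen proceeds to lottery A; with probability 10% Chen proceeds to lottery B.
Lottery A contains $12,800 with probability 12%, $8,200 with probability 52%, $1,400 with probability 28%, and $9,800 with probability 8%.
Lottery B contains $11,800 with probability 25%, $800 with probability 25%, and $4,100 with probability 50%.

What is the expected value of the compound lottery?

EV(A) = 0.12 × 12800 + 0.52 × 8200 + 0.28 × 1400 + 0.08 × 9800 = 1536 + 4264 + 392 + 784 = 6976
EV(B) = 0.25 × 11800 + 0.25 × 800 + 0.5 × 4100 = 2950 + 200 + 2050 = 5200
Overall = 0.9 × 6976 + 0.1 × 5200 = 6278.4 + 520 = 6798.4

$6,798.40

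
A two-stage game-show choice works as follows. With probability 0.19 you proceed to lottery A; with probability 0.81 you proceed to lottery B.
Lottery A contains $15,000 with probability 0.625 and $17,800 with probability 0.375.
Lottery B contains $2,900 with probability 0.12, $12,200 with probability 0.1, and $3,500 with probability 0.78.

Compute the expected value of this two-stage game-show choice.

EV(A) = 0.625 × 15000 + 0.375 × 17800 = 9375 + 6675 = 16050
EV(B) = 0.12 × 2900 + 0.1 × 12200 + 0.78 × 3500 = 348 + 1220 + 2730 = 4298
Overall = 0.19 × 16050 + 0.81 × 4298 = 3049.5 + 3481.38 = 6530.88

$6,530.88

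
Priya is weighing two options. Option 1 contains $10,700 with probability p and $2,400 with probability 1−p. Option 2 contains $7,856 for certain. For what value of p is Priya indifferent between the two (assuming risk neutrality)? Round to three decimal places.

p·10700 + (1−p)·2400 = 7856
8300p + 2400 = 7856
p = (7856 − 2400) / 8300

p = 0.657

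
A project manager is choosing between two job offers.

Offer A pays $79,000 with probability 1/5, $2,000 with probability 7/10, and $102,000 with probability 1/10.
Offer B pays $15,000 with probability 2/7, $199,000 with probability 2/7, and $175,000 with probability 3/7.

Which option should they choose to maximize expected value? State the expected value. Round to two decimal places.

Offer A = 1/5 × 79000 + 7/10 × 2000 + 1/10 × 102000 = 15800 + 1400 + 10200 = 27400
Offer B = 2/7 × 15000 + 2/7 × 199000 + 3/7 × 175000 = 4285.7143 + 56857.1429 + 75000 = 136142.8571

Offer B ($136,142.86)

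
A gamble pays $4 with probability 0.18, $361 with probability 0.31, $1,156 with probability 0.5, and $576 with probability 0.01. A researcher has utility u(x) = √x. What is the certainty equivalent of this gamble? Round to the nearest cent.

E[u] = 0.18·√4 + 0.31·√361 + 0.5·√1156 + 0.01·√576 = 0.18·2 + 0.31·19 + 0.5·34 + 0.01·24 = 23.49
CE = (23.49)² = 551.7801

$551.78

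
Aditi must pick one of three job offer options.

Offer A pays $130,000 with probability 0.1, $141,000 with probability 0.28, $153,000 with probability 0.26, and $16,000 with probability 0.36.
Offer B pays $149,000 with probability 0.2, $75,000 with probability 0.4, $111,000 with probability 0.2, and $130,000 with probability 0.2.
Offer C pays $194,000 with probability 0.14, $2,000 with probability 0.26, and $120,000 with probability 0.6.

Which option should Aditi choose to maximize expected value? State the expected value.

Offer A = 0.1 × 130000 + 0.28 × 141000 + 0.26 × 153000 + 0.36 × 16000 = 13000 + 39480 + 39780 + 5760 = 98020
Offer B = 0.2 × 149000 + 0.4 × 75000 + 0.2 × 111000 + 0.2 × 130000 = 29800 + 30000 + 22200 + 26000 = 108000
Offer C = 0.14 × 194000 + 0.26 × 2000 + 0.6 × 120000 = 27160 + 520 + 72000 = 99680

Offer B ($108,000)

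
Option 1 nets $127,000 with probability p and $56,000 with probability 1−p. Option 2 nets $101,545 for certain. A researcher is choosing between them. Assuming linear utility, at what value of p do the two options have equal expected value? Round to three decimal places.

p·127000 + (1−p)·56000 = 101545
71000p + 56000 = 101545
p = (101545 − 56000) / 71000

p = 0.641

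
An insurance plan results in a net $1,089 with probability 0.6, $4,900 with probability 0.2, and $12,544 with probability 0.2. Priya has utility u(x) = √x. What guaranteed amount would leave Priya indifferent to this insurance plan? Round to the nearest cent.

$3,158.44

E[u] = 0.6·√1089 + 0.2·√4900 + 0.2·√12544 = 0.6·33 + 0.2·70 + 0.2·112 = 56.2
CE = (56.2)² = 3158.44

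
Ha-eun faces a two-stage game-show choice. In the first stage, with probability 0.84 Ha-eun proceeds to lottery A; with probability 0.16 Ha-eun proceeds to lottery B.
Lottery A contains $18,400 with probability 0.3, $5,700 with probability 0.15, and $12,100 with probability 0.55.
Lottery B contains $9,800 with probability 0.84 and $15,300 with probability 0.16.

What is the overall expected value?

EV(A) = 0.3 × 18400 + 0.15 × 5700 + 0.55 × 12100 = 5520 + 855 + 6655 = 13030
EV(B) = 0.84 × 9800 + 0.16 × 15300 = 8232 + 2448 = 10680
Overall = 0.84 × 13030 + 0.16 × 10680 = 10945.2 + 1708.8 = 12654

$12,654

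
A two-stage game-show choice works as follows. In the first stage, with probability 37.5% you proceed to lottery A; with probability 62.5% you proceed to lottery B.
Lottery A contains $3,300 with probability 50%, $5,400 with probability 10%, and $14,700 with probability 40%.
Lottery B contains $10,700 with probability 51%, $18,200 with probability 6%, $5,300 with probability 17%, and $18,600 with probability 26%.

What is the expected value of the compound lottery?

$10,705

EV(A) = 0.5 × 3300 + 0.1 × 5400 + 0.4 × 14700 = 1650 + 540 + 5880 = 8070
EV(B) = 0.51 × 10700 + 0.06 × 18200 + 0.17 × 5300 + 0.26 × 18600 = 5457 + 1092 + 901 + 4836 = 12286
Overall = 0.375 × 8070 + 0.625 × 12286 = 3026.25 + 7678.75 = 10705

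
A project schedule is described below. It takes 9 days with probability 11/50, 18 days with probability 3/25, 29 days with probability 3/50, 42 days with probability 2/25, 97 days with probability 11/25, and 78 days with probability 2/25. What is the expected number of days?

EV = 11/50 × 9 + 3/25 × 18 + 3/50 × 29 + 2/25 × 42 + 11/25 × 97 + 2/25 × 78 = 1.98 + 2.16 + 1.74 + 3.36 + 42.68 + 6.24 = 58.16

58.16 days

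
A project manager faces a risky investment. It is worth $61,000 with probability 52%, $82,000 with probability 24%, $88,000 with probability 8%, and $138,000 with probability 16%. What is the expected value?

EV = 0.52 × 61000 + 0.24 × 82000 + 0.08 × 88000 + 0.16 × 138000 = 31720 + 19680 + 7040 + 22080 = 80520

$80,520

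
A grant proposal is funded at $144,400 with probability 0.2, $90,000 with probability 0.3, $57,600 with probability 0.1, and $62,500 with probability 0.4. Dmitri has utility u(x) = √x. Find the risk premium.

E[u] = 0.2·√144400 + 0.3·√90000 + 0.1·√57600 + 0.4·√62500 = 0.2·380 + 0.3·300 + 0.1·240 + 0.4·250 = 290
CE = (290)² = 84100
Risk premium = EV − CE = 86640 − 84100 = 2540

$2,540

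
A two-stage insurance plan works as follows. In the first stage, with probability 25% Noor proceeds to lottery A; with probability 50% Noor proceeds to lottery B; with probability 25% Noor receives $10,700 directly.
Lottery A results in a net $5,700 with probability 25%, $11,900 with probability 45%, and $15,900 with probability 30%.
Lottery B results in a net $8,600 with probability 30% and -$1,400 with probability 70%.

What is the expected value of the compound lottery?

EV(A) = 0.25 × 5700 + 0.45 × 11900 + 0.3 × 15900 = 1425 + 5355 + 4770 = 11550
EV(B) = 0.3 × 8600 + 0.7 × (-1400) = 2580 − 980 = 1600
Branch C: 10700 (certain)
Overall = 0.25 × 11550 + 0.5 × 1600 + 0.25 × 10700 = 2887.5 + 800 + 2675 = 6362.5

$6,362.50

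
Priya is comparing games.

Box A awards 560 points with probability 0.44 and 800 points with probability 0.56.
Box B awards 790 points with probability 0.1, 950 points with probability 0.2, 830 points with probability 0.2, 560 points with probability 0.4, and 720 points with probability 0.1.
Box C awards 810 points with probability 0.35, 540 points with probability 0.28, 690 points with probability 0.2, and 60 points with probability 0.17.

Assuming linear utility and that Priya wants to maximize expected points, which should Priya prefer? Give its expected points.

Box A = 0.44 × 560 + 0.56 × 800 = 246.4 + 448 = 694.4
Box B = 0.1 × 790 + 0.2 × 950 + 0.2 × 830 + 0.4 × 560 + 0.1 × 720 = 79 + 190 + 166 + 224 + 72 = 731
Box C = 0.35 × 810 + 0.28 × 540 + 0.2 × 690 + 0.17 × 60 = 283.5 + 151.2 + 138 + 10.2 = 582.9

Box B (731 points)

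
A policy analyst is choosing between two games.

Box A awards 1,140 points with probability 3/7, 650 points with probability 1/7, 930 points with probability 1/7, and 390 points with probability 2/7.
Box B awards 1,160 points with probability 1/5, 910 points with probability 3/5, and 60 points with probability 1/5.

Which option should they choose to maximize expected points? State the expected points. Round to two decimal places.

Box A = 3/7 × 1140 + 1/7 × 650 + 1/7 × 930 + 2/7 × 390 = 488.5714 + 92.8571 + 132.8571 + 111.4286 = 825.7143
Box B = 1/5 × 1160 + 3/5 × 910 + 1/5 × 60 = 232 + 546 + 12 = 790

Box A (825.71 points)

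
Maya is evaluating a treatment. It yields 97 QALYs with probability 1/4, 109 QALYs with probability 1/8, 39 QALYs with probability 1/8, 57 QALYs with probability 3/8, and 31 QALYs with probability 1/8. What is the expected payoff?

EV = 1/4 × 97 + 1/8 × 109 + 1/8 × 39 + 3/8 × 57 + 1/8 × 31 = 24.25 + 13.625 + 4.875 + 21.375 + 3.875 = 68

68 QALYs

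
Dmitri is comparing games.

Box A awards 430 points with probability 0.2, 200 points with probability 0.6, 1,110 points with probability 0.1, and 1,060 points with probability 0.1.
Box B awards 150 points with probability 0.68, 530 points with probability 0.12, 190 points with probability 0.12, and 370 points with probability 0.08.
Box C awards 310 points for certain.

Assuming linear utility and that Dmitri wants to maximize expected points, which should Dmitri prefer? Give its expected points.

Box A (423 points)

Box A = 0.2 × 430 + 0.6 × 200 + 0.1 × 1110 + 0.1 × 1060 = 86 + 120 + 111 + 106 = 423
Box B = 0.68 × 150 + 0.12 × 530 + 0.12 × 190 + 0.08 × 370 = 102 + 63.6 + 22.8 + 29.6 = 218
Box C: 310 (certain)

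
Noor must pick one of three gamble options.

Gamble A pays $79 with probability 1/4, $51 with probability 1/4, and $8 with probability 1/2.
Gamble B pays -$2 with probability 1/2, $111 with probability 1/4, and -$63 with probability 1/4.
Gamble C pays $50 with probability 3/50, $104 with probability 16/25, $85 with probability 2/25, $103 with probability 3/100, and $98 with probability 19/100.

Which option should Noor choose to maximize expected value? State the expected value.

Gamble A = 1/4 × 79 + 1/4 × 51 + 1/2 × 8 = 19.75 + 12.75 + 4 = 36.5
Gamble B = 1/2 × (-2) + 1/4 × 111 + 1/4 × (-63) = -1 + 27.75 − 15.75 = 11
Gamble C = 3/50 × 50 + 16/25 × 104 + 2/25 × 85 + 3/100 × 103 + 19/100 × 98 = 3 + 66.56 + 6.8 + 3.09 + 18.62 = 98.07

Gamble C ($98.07)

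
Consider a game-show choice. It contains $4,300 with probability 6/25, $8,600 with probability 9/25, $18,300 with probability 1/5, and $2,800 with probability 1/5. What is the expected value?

EV = 6/25 × 4300 + 9/25 × 8600 + 1/5 × 18300 + 1/5 × 2800 = 1032 + 3096 + 3660 + 560 = 8348

$8,348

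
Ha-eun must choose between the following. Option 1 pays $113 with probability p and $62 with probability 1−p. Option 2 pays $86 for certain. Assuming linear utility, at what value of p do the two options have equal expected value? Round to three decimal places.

p·113 + (1−p)·62 = 86
51p + 62 = 86
p = (86 − 62) / 51

p = 0.471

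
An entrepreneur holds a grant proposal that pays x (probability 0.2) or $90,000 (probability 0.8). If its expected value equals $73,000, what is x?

0.2·x + 0.8·90000 = 73000
0.2·x = 73000 − 72000 = 1000
x = 1000 / 0.2 = 5000

x = $5,000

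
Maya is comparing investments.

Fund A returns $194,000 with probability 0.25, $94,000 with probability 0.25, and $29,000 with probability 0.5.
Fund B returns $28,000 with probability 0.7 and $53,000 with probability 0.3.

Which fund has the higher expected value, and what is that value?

Fund A = 0.25 × 194000 + 0.25 × 94000 + 0.5 × 29000 = 48500 + 23500 + 14500 = 86500
Fund B = 0.7 × 28000 + 0.3 × 53000 = 19600 + 15900 = 35500

Fund A ($86,500)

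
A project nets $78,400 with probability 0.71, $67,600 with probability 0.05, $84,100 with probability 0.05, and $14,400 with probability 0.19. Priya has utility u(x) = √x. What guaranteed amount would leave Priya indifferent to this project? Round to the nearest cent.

$62,050.81

E[u] = 0.71·√78400 + 0.05·√67600 + 0.05·√84100 + 0.19·√14400 = 0.71·280 + 0.05·260 + 0.05·290 + 0.19·120 = 249.1
CE = (249.1)² = 62050.81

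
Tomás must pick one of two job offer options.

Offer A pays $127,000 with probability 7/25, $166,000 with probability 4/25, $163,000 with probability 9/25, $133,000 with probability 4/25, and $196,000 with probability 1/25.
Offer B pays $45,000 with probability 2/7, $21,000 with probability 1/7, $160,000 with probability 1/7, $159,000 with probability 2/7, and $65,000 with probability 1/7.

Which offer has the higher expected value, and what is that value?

Offer A = 7/25 × 127000 + 4/25 × 166000 + 9/25 × 163000 + 4/25 × 133000 + 1/25 × 196000 = 35560 + 26560 + 58680 + 21280 + 7840 = 149920
Offer B = 2/7 × 45000 + 1/7 × 21000 + 1/7 × 160000 + 2/7 × 159000 + 1/7 × 65000 = 12857.1429 + 3000 + 22857.1429 + 45428.5714 + 9285.7143 = 93428.5714

Offer A ($149,920)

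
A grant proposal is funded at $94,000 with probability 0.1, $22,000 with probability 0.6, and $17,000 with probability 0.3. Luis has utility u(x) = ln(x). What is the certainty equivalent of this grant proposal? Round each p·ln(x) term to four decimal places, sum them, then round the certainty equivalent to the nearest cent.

E[u] = 0.1·ln(94000) + 0.6·ln(22000) + 0.3·ln(17000) = 1.1451 + 5.9993 + 2.9223 = 10.0667
CE = e^10.0667 ≈ 23545.74

$23,545.74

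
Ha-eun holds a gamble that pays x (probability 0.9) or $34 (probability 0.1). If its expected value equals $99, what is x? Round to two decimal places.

0.9·x + 0.1·34 = 99
0.9·x = 99 − 3.4 = 95.6
x = 95.6 / 0.9 = 106.2222

x = $106.22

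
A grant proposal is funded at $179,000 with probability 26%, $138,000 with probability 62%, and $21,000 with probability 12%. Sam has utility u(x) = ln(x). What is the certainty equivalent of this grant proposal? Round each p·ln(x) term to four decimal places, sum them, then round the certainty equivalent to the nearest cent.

E[u] = 0.26·ln(179000) + 0.62·ln(138000) + 0.12·ln(21000) = 3.1447 + 7.3377 + 1.1943 = 11.6767
CE = e^11.6767 ≈ 117794.87

$117,794.87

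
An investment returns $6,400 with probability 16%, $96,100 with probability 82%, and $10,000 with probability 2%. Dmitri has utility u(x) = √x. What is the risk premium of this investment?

E[u] = 0.16·√6400 + 0.82·√96100 + 0.02·√10000 = 0.16·80 + 0.82·310 + 0.02·100 = 269
CE = (269)² = 72361
Risk premium = EV − CE = 80026 − 72361 = 7665

$7,665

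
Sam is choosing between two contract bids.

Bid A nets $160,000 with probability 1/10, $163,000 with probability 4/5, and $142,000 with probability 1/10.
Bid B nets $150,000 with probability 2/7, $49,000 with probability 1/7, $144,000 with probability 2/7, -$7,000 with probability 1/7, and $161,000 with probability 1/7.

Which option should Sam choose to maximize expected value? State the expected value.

Bid A ($160,600)

Bid A = 1/10 × 160000 + 4/5 × 163000 + 1/10 × 142000 = 16000 + 130400 + 14200 = 160600
Bid B = 2/7 × 150000 + 1/7 × 49000 + 2/7 × 144000 + 1/7 × (-7000) + 1/7 × 161000 = 42857.1429 + 7000 + 41142.8571 − 1000 + 23000 = 113000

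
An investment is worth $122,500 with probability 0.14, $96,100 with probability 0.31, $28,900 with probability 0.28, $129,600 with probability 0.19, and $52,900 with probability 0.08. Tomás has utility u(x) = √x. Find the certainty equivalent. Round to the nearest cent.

E[u] = 0.14·√122500 + 0.31·√96100 + 0.28·√28900 + 0.19·√129600 + 0.08·√52900 = 0.14·350 + 0.31·310 + 0.28·170 + 0.19·360 + 0.08·230 = 279.5
CE = (279.5)² = 78120.25

$78,120.25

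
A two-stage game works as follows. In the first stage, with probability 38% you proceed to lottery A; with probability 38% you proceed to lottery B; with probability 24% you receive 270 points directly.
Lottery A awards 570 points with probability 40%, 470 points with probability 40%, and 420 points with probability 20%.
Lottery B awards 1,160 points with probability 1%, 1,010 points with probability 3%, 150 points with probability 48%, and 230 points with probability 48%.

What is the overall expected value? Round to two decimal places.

EV(A) = 0.4 × 570 + 0.4 × 470 + 0.2 × 420 = 228 + 188 + 84 = 500
EV(B) = 0.01 × 1160 + 0.03 × 1010 + 0.48 × 150 + 0.48 × 230 = 11.6 + 30.3 + 72 + 110.4 = 224.3
Branch C: 270 (certain)
Overall = 0.38 × 500 + 0.38 × 224.3 + 0.24 × 270 = 190 + 85.234 + 64.8 = 340.034

340.03 points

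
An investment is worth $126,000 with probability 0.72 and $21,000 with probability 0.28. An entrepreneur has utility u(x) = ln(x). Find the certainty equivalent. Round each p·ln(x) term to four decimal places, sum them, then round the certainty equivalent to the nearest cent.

E[u] = 0.72·ln(126000) + 0.28·ln(21000) = 8.4557 + 2.7866 = 11.2423
CE = e^11.2423 ≈ 76290.22

$76,290.22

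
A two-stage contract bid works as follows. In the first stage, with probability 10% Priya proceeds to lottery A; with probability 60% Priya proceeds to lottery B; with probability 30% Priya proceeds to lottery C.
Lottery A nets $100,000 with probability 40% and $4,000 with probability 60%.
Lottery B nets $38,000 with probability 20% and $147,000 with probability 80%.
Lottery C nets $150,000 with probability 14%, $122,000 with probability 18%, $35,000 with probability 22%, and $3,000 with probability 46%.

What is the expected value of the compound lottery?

EV(A) = 0.4 × 100000 + 0.6 × 4000 = 40000 + 2400 = 42400
EV(B) = 0.2 × 38000 + 0.8 × 147000 = 7600 + 117600 = 125200
EV(C) = 0.14 × 150000 + 0.18 × 122000 + 0.22 × 35000 + 0.46 × 3000 = 21000 + 21960 + 7700 + 1380 = 52040
Overall = 0.1 × 42400 + 0.6 × 125200 + 0.3 × 52040 = 4240 + 75120 + 15612 = 94972

$94,972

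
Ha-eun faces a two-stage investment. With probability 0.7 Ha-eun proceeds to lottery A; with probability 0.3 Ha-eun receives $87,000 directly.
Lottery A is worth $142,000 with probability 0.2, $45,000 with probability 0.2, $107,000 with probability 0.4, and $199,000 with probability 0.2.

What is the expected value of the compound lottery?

EV(A) = 0.2 × 142000 + 0.2 × 45000 + 0.4 × 107000 + 0.2 × 199000 = 28400 + 9000 + 42800 + 39800 = 120000
Branch B: 87000 (certain)
Overall = 0.7 × 120000 + 0.3 × 87000 = 84000 + 26100 = 110100

$110,100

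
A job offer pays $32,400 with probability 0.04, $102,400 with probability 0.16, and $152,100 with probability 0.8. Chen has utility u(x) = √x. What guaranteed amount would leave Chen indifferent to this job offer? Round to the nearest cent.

$137,196.16

E[u] = 0.04·√32400 + 0.16·√102400 + 0.8·√152100 = 0.04·180 + 0.16·320 + 0.8·390 = 370.4
CE = (370.4)² = 137196.16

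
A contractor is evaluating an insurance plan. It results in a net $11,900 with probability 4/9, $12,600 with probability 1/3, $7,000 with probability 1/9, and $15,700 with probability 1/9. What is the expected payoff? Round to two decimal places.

EV = 4/9 × 11900 + 1/3 × 12600 + 1/9 × 7000 + 1/9 × 15700 = 5288.8889 + 4200 + 777.7778 + 1744.4444 = 12011.1111

$12,011.11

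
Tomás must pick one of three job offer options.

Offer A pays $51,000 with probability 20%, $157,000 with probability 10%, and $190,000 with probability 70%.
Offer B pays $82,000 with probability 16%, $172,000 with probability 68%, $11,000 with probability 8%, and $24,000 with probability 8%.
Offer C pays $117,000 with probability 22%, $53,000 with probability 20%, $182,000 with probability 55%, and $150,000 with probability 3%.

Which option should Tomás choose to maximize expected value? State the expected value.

Offer A ($158,900)

Offer A = 0.2 × 51000 + 0.1 × 157000 + 0.7 × 190000 = 10200 + 15700 + 133000 = 158900
Offer B = 0.16 × 82000 + 0.68 × 172000 + 0.08 × 11000 + 0.08 × 24000 = 13120 + 116960 + 880 + 1920 = 132880
Offer C = 0.22 × 117000 + 0.2 × 53000 + 0.55 × 182000 + 0.03 × 150000 = 25740 + 10600 + 100100 + 4500 = 140940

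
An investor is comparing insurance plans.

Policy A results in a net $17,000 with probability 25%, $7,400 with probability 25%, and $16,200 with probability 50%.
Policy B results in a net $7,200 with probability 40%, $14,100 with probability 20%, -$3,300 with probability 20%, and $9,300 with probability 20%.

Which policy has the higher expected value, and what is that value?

Policy A = 0.25 × 17000 + 0.25 × 7400 + 0.5 × 16200 = 4250 + 1850 + 8100 = 14200
Policy B = 0.4 × 7200 + 0.2 × 14100 + 0.2 × (-3300) + 0.2 × 9300 = 2880 + 2820 − 660 + 1860 = 6900

Policy A ($14,200)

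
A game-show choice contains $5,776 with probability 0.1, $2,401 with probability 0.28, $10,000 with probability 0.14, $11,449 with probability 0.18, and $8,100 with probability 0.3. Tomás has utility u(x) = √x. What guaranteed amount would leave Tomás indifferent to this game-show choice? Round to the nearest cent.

E[u] = 0.1·√5776 + 0.28·√2401 + 0.14·√10000 + 0.18·√11449 + 0.3·√8100 = 0.1·76 + 0.28·49 + 0.14·100 + 0.18·107 + 0.3·90 = 81.58
CE = (81.58)² = 6655.2964

$6,655.30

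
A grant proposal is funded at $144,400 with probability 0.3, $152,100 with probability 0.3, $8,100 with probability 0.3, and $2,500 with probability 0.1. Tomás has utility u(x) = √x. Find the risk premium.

E[u] = 0.3·√144400 + 0.3·√152100 + 0.3·√8100 + 0.1·√2500 = 0.3·380 + 0.3·390 + 0.3·90 + 0.1·50 = 263
CE = (263)² = 69169
Risk premium = EV − CE = 91630 − 69169 = 22461

$22,461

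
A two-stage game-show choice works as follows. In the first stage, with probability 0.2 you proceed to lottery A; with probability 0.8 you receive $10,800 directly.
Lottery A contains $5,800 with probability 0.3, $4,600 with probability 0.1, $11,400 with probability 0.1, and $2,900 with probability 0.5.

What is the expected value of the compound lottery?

EV(A) = 0.3 × 5800 + 0.1 × 4600 + 0.1 × 11400 + 0.5 × 2900 = 1740 + 460 + 1140 + 1450 = 4790
Branch B: 10800 (certain)
Overall = 0.2 × 4790 + 0.8 × 10800 = 958 + 8640 = 9598

$9,598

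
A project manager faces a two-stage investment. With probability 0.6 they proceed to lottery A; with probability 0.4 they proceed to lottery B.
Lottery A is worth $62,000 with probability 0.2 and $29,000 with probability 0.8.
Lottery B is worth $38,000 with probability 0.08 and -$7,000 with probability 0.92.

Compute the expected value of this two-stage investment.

$20,000

EV(A) = 0.2 × 62000 + 0.8 × 29000 = 12400 + 23200 = 35600
EV(B) = 0.08 × 38000 + 0.92 × (-7000) = 3040 − 6440 = -3400
Overall = 0.6 × 35600 + 0.4 × (-3400) = 21360 − 1360 = 20000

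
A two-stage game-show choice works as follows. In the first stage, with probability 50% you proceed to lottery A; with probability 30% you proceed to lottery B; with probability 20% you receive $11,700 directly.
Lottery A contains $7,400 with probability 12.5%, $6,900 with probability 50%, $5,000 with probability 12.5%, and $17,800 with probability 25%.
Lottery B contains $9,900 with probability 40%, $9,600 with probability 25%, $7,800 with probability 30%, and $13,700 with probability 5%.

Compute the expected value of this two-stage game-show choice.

EV(A) = 0.125 × 7400 + 0.5 × 6900 + 0.125 × 5000 + 0.25 × 17800 = 925 + 3450 + 625 + 4450 = 9450
EV(B) = 0.4 × 9900 + 0.25 × 9600 + 0.3 × 7800 + 0.05 × 13700 = 3960 + 2400 + 2340 + 685 = 9385
Branch C: 11700 (certain)
Overall = 0.5 × 9450 + 0.3 × 9385 + 0.2 × 11700 = 4725 + 2815.5 + 2340 = 9880.5

$9,880.50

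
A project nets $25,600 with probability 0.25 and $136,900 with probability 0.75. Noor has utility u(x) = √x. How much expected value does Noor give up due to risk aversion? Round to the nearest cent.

$8,268.75

E[u] = 0.25·√25600 + 0.75·√136900 = 0.25·160 + 0.75·370 = 317.5
CE = (317.5)² = 100806.25
Risk premium = EV − CE = 109075 − 100806.25 = 8268.75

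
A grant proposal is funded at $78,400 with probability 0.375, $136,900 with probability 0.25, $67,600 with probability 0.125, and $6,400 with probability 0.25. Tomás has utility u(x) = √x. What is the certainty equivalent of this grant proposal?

$62,500

E[u] = 0.375·√78400 + 0.25·√136900 + 0.125·√67600 + 0.25·√6400 = 0.375·280 + 0.25·370 + 0.125·260 + 0.25·80 = 250
CE = (250)² = 62500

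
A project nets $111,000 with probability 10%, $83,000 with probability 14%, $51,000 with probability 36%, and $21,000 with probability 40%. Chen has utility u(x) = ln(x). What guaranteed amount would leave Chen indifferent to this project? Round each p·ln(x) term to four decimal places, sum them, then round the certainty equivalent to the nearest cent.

$41,377.81

E[u] = 0.1·ln(111000) + 0.14·ln(83000) + 0.36·ln(51000) + 0.4·ln(21000) = 1.1617 + 1.5857 + 3.9022 + 3.9809 = 10.6305
CE = e^10.6305 ≈ 41377.81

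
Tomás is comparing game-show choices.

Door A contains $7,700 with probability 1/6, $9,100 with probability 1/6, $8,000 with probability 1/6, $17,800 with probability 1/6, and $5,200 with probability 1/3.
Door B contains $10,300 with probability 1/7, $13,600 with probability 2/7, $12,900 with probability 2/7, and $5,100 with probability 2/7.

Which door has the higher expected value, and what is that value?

Door A = 1/6 × 7700 + 1/6 × 9100 + 1/6 × 8000 + 1/6 × 17800 + 1/3 × 5200 = 1283.3333 + 1516.6667 + 1333.3333 + 2966.6667 + 1733.3333 = 8833.3333
Door B = 1/7 × 10300 + 2/7 × 13600 + 2/7 × 12900 + 2/7 × 5100 = 1471.4286 + 3885.7143 + 3685.7143 + 1457.1429 = 10500

Door B ($10,500)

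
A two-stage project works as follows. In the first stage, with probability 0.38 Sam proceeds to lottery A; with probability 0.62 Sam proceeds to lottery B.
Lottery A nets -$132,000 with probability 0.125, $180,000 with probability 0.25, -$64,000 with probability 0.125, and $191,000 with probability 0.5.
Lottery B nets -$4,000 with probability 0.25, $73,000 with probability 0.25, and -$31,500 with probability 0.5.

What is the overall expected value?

EV(A) = 0.125 × (-132000) + 0.25 × 180000 + 0.125 × (-64000) + 0.5 × 191000 = -16500 + 45000 − 8000 + 95500 = 116000
EV(B) = 0.25 × (-4000) + 0.25 × 73000 + 0.5 × (-31500) = -1000 + 18250 − 15750 = 1500
Overall = 0.38 × 116000 + 0.62 × 1500 = 44080 + 930 = 45010

$45,010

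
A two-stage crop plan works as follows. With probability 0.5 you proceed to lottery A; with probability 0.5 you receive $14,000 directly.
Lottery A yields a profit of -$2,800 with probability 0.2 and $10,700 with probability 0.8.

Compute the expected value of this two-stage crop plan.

EV(A) = 0.2 × (-2800) + 0.8 × 10700 = -560 + 8560 = 8000
Branch B: 14000 (certain)
Overall = 0.5 × 8000 + 0.5 × 14000 = 4000 + 7000 = 11000

$11,000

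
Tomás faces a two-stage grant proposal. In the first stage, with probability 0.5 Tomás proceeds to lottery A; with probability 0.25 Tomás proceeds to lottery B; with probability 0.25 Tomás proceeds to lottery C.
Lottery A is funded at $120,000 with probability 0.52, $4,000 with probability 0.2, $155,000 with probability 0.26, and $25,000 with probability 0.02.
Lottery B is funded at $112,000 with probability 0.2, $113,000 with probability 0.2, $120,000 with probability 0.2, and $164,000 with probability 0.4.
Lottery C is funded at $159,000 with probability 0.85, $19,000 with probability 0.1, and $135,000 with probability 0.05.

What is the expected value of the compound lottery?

$121,600

EV(A) = 0.52 × 120000 + 0.2 × 4000 + 0.26 × 155000 + 0.02 × 25000 = 62400 + 800 + 40300 + 500 = 104000
EV(B) = 0.2 × 112000 + 0.2 × 113000 + 0.2 × 120000 + 0.4 × 164000 = 22400 + 22600 + 24000 + 65600 = 134600
EV(C) = 0.85 × 159000 + 0.1 × 19000 + 0.05 × 135000 = 135150 + 1900 + 6750 = 143800
Overall = 0.5 × 104000 + 0.25 × 134600 + 0.25 × 143800 = 52000 + 33650 + 35950 = 121600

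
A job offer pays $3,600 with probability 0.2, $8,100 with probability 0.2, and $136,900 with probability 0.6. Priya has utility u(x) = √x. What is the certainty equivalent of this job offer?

$63,504

E[u] = 0.2·√3600 + 0.2·√8100 + 0.6·√136900 = 0.2·60 + 0.2·90 + 0.6·370 = 252
CE = (252)² = 63504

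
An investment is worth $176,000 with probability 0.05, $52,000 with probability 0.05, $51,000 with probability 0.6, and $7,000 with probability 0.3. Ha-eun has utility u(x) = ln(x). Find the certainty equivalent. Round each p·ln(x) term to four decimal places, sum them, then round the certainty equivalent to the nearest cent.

$29,929.50

E[u] = 0.05·ln(176000) + 0.05·ln(52000) + 0.6·ln(51000) + 0.3·ln(7000) = 0.6039 + 0.5429 + 6.5037 + 2.6561 = 10.3066
CE = e^10.3066 ≈ 29929.50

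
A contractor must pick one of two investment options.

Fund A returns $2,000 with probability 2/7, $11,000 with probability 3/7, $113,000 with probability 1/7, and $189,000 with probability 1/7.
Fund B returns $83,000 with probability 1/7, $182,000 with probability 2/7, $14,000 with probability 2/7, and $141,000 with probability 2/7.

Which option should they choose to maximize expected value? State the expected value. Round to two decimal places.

Fund A = 2/7 × 2000 + 3/7 × 11000 + 1/7 × 113000 + 1/7 × 189000 = 571.4286 + 4714.2857 + 16142.8571 + 27000 = 48428.5714
Fund B = 1/7 × 83000 + 2/7 × 182000 + 2/7 × 14000 + 2/7 × 141000 = 11857.1429 + 52000 + 4000 + 40285.7143 = 108142.8571

Fund B ($108,142.86)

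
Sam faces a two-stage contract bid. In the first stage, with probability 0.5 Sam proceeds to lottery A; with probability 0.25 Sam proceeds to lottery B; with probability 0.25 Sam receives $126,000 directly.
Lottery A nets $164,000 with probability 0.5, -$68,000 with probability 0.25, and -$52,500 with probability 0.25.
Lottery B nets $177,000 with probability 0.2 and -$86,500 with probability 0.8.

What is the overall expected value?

$48,987.50

EV(A) = 0.5 × 164000 + 0.25 × (-68000) + 0.25 × (-52500) = 82000 − 17000 − 13125 = 51875
EV(B) = 0.2 × 177000 + 0.8 × (-86500) = 35400 − 69200 = -33800
Branch C: 126000 (certain)
Overall = 0.5 × 51875 + 0.25 × (-33800) + 0.25 × 126000 = 25937.5 − 8450 + 31500 = 48987.5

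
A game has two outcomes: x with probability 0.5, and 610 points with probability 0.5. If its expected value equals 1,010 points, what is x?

0.5·x + 0.5·610 = 1010
0.5·x = 1010 − 305 = 705
x = 705 / 0.5 = 1410

x = 1,410 points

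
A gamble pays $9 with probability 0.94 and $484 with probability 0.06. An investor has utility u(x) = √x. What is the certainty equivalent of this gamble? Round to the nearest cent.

E[u] = 0.94·√9 + 0.06·√484 = 0.94·3 + 0.06·22 = 4.14
CE = (4.14)² = 17.1396

$17.14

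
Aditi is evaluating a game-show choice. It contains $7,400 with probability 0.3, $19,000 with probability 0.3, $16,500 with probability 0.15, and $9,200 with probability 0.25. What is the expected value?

$12,695

EV = 0.3 × 7400 + 0.3 × 19000 + 0.15 × 16500 + 0.25 × 9200 = 2220 + 5700 + 2475 + 2300 = 12695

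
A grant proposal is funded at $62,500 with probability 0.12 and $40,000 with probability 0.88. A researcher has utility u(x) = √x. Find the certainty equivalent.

E[u] = 0.12·√62500 + 0.88·√40000 = 0.12·250 + 0.88·200 = 206
CE = (206)² = 42436

$42,436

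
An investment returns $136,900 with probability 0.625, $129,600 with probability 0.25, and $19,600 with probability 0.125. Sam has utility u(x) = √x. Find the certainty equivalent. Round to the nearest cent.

$114,751.56

E[u] = 0.625·√136900 + 0.25·√129600 + 0.125·√19600 = 0.625·370 + 0.25·360 + 0.125·140 = 338.75
CE = (338.75)² = 114751.5625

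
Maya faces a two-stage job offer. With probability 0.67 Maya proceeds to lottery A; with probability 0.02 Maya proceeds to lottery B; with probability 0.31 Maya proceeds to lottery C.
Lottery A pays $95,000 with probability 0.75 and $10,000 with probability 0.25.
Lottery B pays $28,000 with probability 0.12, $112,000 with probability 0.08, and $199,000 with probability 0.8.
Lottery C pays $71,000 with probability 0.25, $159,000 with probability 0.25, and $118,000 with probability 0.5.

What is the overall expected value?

$88,957.90

EV(A) = 0.75 × 95000 + 0.25 × 10000 = 71250 + 2500 = 73750
EV(B) = 0.12 × 28000 + 0.08 × 112000 + 0.8 × 199000 = 3360 + 8960 + 159200 = 171520
EV(C) = 0.25 × 71000 + 0.25 × 159000 + 0.5 × 118000 = 17750 + 39750 + 59000 = 116500
Overall = 0.67 × 73750 + 0.02 × 171520 + 0.31 × 116500 = 49412.5 + 3430.4 + 36115 = 88957.9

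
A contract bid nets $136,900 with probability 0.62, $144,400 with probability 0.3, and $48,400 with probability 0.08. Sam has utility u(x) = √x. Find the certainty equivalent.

$130,321

E[u] = 0.62·√136900 + 0.3·√144400 + 0.08·√48400 = 0.62·370 + 0.3·380 + 0.08·220 = 361
CE = (361)² = 130321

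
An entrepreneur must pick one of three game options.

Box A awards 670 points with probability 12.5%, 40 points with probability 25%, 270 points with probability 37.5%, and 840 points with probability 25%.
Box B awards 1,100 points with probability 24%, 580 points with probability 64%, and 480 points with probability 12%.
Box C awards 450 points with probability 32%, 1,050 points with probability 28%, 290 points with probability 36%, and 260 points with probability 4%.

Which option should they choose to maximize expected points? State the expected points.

Box A = 0.125 × 670 + 0.25 × 40 + 0.375 × 270 + 0.25 × 840 = 83.75 + 10 + 101.25 + 210 = 405
Box B = 0.24 × 1100 + 0.64 × 580 + 0.12 × 480 = 264 + 371.2 + 57.6 = 692.8
Box C = 0.32 × 450 + 0.28 × 1050 + 0.36 × 290 + 0.04 × 260 = 144 + 294 + 104.4 + 10.4 = 552.8

Box B (692.8 points)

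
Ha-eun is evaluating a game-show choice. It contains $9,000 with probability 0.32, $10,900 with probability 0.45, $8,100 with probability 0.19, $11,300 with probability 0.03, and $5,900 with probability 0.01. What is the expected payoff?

$9,722

EV = 0.32 × 9000 + 0.45 × 10900 + 0.19 × 8100 + 0.03 × 11300 + 0.01 × 5900 = 2880 + 4905 + 1539 + 339 + 59 = 9722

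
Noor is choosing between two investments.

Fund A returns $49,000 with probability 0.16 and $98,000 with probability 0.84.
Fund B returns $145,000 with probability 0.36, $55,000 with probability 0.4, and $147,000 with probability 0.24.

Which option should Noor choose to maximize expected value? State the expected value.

Fund A = 0.16 × 49000 + 0.84 × 98000 = 7840 + 82320 = 90160
Fund B = 0.36 × 145000 + 0.4 × 55000 + 0.24 × 147000 = 52200 + 22000 + 35280 = 109480

Fund B ($109,480)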